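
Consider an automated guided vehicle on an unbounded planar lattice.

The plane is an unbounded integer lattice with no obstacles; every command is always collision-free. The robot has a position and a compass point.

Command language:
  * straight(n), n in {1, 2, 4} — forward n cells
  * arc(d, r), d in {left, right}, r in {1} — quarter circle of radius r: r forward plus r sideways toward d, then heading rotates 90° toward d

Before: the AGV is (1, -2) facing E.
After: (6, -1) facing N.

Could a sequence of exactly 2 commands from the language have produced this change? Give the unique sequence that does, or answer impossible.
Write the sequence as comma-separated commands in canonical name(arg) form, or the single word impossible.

straight(4), arc(left, 1)

key: order matters: swapping straight(4) and arc(left, 1) lands elsewhere
begin: (1, -2) facing E
step 1 (straight(4)): (5, -2) facing E
step 2 (arc(left, 1)): (6, -1) facing N
no rival 2-sequence matches.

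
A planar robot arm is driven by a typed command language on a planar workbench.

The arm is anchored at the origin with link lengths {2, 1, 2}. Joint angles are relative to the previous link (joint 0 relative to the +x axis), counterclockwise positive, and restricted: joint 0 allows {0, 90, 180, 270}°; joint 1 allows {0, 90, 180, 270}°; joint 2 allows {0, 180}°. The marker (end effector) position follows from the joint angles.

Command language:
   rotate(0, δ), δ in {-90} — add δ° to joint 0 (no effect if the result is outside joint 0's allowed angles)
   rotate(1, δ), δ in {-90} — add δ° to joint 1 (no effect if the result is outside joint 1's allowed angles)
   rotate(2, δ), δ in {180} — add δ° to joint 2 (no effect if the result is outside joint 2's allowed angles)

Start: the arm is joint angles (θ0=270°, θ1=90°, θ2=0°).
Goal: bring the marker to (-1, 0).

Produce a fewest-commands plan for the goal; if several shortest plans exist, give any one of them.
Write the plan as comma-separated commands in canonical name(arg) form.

rotate(2, 180), rotate(0, -90), rotate(1, -90)

initial: joint angles (θ0=270°, θ1=90°, θ2=0°)
1. rotate(2, 180) → joint angles (θ0=270°, θ1=90°, θ2=180°)
2. rotate(0, -90) → joint angles (θ0=180°, θ1=90°, θ2=180°)
3. rotate(1, -90) → joint angles (θ0=180°, θ1=0°, θ2=180°)
shorter routes all fall short; 3 is best.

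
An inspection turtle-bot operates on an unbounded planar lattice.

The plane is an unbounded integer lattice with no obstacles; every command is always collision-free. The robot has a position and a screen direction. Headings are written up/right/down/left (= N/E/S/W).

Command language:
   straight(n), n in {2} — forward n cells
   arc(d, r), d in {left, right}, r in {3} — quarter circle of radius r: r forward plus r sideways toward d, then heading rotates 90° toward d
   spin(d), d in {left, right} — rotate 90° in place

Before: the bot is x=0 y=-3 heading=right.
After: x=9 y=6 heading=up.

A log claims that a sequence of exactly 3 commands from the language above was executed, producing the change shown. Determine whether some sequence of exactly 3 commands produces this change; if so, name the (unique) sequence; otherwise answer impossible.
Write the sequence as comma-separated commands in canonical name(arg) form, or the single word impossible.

arc(left, 3), arc(right, 3), arc(left, 3)

key: position moved to (9,6) AND the heading swung to N — translation plus rotation needed
initial: x=0 y=-3 heading=right
1. arc(left, 3) → x=3 y=0 heading=up
2. arc(right, 3) → x=6 y=3 heading=right
3. arc(left, 3) → x=9 y=6 heading=up
no rival 3-sequence matches.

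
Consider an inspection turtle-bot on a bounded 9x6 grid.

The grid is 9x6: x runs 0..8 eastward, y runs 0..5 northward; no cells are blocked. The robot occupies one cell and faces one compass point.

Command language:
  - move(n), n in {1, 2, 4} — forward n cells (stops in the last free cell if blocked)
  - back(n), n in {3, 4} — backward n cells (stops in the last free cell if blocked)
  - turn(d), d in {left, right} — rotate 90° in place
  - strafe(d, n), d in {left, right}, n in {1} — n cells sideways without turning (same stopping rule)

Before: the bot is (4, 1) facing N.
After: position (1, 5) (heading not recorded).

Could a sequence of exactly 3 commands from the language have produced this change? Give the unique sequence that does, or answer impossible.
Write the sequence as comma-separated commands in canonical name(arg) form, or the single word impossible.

move(4), turn(right), back(3)

key: running back(3) before move(4) would end elsewhere — order is forced
t0: (4, 1) facing N
[1] after move(4): (4, 5) facing N
[2] after turn(right): (4, 5) facing E
[3] after back(3): (1, 5) facing E
uniquely the one of 729 3-step routes that fits.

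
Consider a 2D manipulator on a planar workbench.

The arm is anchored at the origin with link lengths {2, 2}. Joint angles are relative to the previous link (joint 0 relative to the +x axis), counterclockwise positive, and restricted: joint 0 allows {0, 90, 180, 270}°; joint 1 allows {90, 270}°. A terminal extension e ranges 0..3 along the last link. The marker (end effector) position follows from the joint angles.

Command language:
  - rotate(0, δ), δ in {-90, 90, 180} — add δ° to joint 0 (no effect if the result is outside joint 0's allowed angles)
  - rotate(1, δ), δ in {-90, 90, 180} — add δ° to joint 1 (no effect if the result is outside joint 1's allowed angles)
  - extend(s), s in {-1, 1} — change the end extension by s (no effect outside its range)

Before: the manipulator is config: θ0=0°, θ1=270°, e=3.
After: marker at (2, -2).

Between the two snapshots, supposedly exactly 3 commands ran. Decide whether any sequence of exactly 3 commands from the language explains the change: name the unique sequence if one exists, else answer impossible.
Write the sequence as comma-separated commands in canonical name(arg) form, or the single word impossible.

start: config: θ0=0°, θ1=270°, e=3
1. extend(-1) → config: θ0=0°, θ1=270°, e=2
2. extend(-1) → config: θ0=0°, θ1=270°, e=1
3. extend(-1) → config: θ0=0°, θ1=270°, e=0
uniquely the one of 512 3-step routes that fits.

extend(-1), extend(-1), extend(-1)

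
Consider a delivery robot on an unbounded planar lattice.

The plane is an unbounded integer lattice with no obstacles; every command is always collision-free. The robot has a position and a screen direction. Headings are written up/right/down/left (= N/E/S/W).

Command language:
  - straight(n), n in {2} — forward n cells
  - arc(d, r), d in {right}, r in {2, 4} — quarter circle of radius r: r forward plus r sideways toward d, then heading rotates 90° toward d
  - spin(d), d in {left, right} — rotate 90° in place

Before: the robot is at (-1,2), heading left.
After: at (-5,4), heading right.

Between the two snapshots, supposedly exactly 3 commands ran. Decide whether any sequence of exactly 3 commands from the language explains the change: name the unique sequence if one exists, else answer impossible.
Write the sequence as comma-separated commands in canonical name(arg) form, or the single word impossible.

key: position moved to (-5,4) AND the heading swung to E — translation plus rotation needed
initial: at (-1,2), heading left
[1] after straight(2): at (-3,2), heading left
[2] after arc(right, 2): at (-5,4), heading up
[3] after spin(right): at (-5,4), heading right
no rival 3-sequence matches.

straight(2), arc(right, 2), spin(right)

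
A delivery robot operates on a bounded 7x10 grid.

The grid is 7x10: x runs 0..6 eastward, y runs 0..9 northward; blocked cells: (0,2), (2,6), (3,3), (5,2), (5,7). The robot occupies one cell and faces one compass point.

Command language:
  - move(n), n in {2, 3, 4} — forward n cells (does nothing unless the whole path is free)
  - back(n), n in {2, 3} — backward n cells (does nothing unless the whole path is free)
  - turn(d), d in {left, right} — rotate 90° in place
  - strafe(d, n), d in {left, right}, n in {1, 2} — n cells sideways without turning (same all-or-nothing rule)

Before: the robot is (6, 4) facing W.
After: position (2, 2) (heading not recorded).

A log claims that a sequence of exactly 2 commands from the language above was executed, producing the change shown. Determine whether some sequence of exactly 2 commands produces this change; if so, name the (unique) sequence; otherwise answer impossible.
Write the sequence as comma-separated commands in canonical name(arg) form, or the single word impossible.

move(4), strafe(left, 2)

key: running strafe(left, 2) before move(4) would end elsewhere — order is forced
begin: (6, 4) facing W
step 1 (move(4)): (2, 4) facing W
step 2 (strafe(left, 2)): (2, 2) facing W
uniquely the one of 121 2-step routes that fits.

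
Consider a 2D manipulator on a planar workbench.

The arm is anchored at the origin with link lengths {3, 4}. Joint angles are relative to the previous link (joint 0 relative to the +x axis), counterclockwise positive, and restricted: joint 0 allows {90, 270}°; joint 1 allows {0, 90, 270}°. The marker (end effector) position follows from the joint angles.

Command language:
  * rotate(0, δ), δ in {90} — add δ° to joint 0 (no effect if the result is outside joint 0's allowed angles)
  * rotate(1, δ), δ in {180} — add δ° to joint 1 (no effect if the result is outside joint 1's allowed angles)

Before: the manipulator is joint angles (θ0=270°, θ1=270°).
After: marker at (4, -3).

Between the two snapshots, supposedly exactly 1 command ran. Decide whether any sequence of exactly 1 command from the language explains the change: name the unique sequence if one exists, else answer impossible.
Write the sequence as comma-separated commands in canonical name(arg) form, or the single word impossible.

initial: joint angles (θ0=270°, θ1=270°)
1. rotate(1, 180) → joint angles (θ0=270°, θ1=90°)
no rival 1-sequence matches.

rotate(1, 180)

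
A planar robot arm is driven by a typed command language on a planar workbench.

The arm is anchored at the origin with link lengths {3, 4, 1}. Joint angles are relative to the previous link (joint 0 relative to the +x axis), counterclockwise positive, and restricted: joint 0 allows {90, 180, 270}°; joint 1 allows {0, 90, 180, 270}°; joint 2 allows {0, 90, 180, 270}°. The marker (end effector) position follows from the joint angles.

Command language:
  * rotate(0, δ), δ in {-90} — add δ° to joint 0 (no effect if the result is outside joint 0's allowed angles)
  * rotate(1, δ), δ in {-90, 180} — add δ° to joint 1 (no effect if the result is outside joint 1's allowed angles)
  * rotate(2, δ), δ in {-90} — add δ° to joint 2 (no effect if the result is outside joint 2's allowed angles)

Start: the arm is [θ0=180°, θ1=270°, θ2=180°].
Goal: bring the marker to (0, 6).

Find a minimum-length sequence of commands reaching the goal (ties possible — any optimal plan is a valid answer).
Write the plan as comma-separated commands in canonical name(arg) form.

t0: [θ0=180°, θ1=270°, θ2=180°]
t=1 rotate(1, 180) ⇒ [θ0=180°, θ1=90°, θ2=180°]
t=2 rotate(1, -90) ⇒ [θ0=180°, θ1=0°, θ2=180°]
t=3 rotate(0, -90) ⇒ [θ0=90°, θ1=0°, θ2=180°]
minimal: 3 command(s), checked below 3.

rotate(1, 180), rotate(1, -90), rotate(0, -90)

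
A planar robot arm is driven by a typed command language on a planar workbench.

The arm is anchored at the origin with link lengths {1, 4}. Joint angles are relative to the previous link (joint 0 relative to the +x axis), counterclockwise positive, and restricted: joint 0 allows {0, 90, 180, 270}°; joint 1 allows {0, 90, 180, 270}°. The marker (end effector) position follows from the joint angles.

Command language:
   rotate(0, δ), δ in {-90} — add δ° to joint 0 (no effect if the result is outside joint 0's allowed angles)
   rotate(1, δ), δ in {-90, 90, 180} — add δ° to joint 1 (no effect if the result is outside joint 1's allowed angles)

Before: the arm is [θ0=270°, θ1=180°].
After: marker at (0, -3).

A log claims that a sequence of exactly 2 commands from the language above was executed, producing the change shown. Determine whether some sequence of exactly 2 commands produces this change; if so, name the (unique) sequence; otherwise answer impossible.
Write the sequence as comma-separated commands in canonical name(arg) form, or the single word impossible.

from: [θ0=270°, θ1=180°]
1. rotate(0, -90) → [θ0=180°, θ1=180°]
2. rotate(0, -90) → [θ0=90°, θ1=180°]
no other 2-command option fits: unique.

rotate(0, -90), rotate(0, -90)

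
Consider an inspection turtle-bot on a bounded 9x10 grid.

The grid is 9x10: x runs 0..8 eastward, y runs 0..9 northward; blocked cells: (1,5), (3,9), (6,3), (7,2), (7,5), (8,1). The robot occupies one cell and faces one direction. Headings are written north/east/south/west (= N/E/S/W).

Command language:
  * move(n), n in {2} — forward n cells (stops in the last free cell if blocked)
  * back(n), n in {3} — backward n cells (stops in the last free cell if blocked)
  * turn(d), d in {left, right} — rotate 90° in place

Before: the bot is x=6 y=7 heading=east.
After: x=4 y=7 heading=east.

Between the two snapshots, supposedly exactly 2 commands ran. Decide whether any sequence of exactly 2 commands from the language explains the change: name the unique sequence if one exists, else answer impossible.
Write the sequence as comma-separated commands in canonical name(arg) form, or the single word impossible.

no 2-step route produces this change.

impossible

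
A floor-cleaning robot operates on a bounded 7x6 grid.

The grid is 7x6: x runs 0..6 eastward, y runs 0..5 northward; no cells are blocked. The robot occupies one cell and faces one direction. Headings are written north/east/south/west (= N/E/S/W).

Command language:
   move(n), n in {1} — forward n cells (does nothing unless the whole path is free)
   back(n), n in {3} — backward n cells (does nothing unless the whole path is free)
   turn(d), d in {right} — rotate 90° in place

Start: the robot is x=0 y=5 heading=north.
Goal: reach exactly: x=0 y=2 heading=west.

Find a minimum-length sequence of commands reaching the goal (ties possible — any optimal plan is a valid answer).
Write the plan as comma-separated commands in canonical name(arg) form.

back(3), turn(right), turn(right), turn(right)

from: x=0 y=5 heading=north
step 1 (back(3)): x=0 y=2 heading=north
step 2 (turn(right)): x=0 y=2 heading=east
step 3 (turn(right)): x=0 y=2 heading=south
step 4 (turn(right)): x=0 y=2 heading=west
shorter routes all fall short; 4 is best.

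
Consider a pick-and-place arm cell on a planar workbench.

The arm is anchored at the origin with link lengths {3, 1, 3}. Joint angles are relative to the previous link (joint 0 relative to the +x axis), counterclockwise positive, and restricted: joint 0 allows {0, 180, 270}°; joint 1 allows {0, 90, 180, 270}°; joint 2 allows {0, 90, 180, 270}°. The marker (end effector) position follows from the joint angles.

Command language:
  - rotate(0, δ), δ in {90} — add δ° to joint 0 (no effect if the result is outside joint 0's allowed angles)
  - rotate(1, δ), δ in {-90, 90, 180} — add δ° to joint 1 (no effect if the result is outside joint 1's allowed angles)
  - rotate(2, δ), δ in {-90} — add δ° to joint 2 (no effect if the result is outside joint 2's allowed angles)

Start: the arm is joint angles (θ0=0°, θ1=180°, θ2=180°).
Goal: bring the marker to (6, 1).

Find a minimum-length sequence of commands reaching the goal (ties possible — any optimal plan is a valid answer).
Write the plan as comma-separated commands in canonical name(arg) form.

start: joint angles (θ0=0°, θ1=180°, θ2=180°)
1. rotate(2, -90) → joint angles (θ0=0°, θ1=180°, θ2=90°)
2. rotate(2, -90) → joint angles (θ0=0°, θ1=180°, θ2=0°)
3. rotate(2, -90) → joint angles (θ0=0°, θ1=180°, θ2=270°)
4. rotate(1, -90) → joint angles (θ0=0°, θ1=90°, θ2=270°)
nothing shorter than 4 reaches the goal.

rotate(2, -90), rotate(2, -90), rotate(2, -90), rotate(1, -90)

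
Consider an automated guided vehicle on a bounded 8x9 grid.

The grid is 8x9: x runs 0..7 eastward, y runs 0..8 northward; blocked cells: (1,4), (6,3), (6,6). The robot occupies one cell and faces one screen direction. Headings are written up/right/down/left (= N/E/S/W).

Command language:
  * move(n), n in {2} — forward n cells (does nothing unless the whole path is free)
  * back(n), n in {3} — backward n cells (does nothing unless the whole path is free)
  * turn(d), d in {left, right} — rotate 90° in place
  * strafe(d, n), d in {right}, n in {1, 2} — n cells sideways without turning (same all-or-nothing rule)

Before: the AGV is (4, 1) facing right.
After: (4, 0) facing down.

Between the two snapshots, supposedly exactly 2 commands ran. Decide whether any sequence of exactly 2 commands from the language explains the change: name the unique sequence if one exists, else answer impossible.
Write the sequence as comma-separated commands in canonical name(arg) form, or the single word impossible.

strafe(right, 1), turn(right)

key: position moved to (4,0) AND the heading swung to S — translation plus rotation needed
initial: (4, 1) facing right
1. strafe(right, 1) → (4, 0) facing right
2. turn(right) → (4, 0) facing down
uniquely the one of 36 2-step routes that fits.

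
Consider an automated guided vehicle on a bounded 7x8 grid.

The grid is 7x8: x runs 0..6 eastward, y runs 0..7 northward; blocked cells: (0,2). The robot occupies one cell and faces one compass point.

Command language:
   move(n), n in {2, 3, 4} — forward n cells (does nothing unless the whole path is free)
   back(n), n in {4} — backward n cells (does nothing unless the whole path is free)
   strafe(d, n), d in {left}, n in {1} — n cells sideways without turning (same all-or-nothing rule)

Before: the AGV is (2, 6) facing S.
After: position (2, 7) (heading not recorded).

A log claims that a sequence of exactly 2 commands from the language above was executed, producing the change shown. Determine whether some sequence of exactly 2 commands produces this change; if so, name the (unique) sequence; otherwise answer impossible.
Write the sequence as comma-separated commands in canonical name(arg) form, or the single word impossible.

move(3), back(4)

key: order matters: swapping move(3) and back(4) lands elsewhere
t0: (2, 6) facing S
step 1 (move(3)): (2, 3) facing S
step 2 (back(4)): (2, 7) facing S
no rival 2-sequence matches.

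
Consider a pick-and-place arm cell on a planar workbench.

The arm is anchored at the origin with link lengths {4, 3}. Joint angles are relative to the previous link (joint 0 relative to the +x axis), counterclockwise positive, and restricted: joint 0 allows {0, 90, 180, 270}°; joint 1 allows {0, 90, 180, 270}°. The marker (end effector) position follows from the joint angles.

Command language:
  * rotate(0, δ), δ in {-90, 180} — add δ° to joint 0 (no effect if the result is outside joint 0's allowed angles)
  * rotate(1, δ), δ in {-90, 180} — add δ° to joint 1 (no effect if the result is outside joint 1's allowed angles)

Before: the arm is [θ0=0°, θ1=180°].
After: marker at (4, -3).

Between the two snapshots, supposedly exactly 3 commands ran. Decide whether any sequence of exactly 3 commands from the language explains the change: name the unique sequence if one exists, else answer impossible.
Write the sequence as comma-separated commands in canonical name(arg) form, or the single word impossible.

rotate(1, -90), rotate(1, -90), rotate(1, -90)

t0: [θ0=0°, θ1=180°]
[1] after rotate(1, -90): [θ0=0°, θ1=90°]
[2] after rotate(1, -90): [θ0=0°, θ1=0°]
[3] after rotate(1, -90): [θ0=0°, θ1=270°]
all 64 alternatives checked — unique.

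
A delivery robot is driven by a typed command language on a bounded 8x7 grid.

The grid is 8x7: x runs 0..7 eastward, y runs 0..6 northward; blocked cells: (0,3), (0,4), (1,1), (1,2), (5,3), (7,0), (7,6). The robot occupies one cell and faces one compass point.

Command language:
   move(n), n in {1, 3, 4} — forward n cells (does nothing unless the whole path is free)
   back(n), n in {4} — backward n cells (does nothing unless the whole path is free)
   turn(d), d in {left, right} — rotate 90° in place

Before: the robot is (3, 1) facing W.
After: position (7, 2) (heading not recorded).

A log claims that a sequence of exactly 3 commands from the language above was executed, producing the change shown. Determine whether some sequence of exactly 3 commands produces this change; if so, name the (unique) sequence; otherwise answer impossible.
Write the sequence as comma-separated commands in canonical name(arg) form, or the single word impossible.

key: running move(1) before back(4) would end elsewhere — order is forced
t0: (3, 1) facing W
step 1 (back(4)): (7, 1) facing W
step 2 (turn(right)): (7, 1) facing N
step 3 (move(1)): (7, 2) facing N
no other 3-command option fits: unique.

back(4), turn(right), move(1)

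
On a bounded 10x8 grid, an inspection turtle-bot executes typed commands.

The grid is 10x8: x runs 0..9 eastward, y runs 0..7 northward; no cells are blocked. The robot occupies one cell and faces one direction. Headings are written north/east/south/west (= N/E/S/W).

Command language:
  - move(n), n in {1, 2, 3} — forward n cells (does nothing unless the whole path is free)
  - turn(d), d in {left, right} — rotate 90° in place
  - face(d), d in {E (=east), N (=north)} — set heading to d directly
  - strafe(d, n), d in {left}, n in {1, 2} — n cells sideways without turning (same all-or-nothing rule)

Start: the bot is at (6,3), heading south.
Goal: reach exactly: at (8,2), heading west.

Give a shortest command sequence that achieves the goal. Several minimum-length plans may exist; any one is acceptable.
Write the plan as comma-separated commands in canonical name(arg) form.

strafe(left, 2), move(1), turn(right)

start: at (6,3), heading south
1. strafe(left, 2) → at (8,3), heading south
2. move(1) → at (8,2), heading south
3. turn(right) → at (8,2), heading west
nothing shorter than 3 reaches the goal.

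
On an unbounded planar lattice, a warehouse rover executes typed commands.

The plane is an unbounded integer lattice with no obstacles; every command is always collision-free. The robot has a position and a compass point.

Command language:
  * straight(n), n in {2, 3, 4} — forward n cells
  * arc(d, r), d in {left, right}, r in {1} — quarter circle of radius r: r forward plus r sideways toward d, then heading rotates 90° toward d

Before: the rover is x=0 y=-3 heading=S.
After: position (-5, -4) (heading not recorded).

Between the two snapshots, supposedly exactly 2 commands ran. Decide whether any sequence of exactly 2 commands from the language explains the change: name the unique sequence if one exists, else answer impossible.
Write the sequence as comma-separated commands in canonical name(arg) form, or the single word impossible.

arc(right, 1), straight(4)

key: order matters: swapping arc(right, 1) and straight(4) lands elsewhere
initial: x=0 y=-3 heading=S
[1] after arc(right, 1): x=-1 y=-4 heading=W
[2] after straight(4): x=-5 y=-4 heading=W
no other 2-command option fits: unique.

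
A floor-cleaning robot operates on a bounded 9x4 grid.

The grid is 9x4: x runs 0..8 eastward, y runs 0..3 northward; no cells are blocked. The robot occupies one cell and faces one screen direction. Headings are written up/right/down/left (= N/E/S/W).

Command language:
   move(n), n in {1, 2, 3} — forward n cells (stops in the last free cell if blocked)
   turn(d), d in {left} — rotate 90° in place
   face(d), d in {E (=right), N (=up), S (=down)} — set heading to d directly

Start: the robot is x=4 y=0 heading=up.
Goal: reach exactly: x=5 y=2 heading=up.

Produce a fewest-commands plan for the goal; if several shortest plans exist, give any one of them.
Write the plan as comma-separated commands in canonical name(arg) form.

face(E), move(1), face(N), move(2)

start: x=4 y=0 heading=up
step 1 (face(E)): x=4 y=0 heading=right
step 2 (move(1)): x=5 y=0 heading=right
step 3 (face(N)): x=5 y=0 heading=up
step 4 (move(2)): x=5 y=2 heading=up
nothing shorter than 4 reaches the goal.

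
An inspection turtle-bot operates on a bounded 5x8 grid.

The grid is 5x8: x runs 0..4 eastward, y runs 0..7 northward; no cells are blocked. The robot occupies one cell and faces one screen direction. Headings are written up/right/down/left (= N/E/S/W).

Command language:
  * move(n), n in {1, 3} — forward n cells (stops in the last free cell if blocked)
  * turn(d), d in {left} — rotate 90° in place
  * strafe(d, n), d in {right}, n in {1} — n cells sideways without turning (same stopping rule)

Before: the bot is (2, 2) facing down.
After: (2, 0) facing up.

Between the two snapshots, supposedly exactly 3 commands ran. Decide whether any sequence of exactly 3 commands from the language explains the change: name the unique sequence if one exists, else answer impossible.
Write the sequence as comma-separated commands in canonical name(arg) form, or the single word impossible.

move(3), turn(left), turn(left)

key: running turn(left) before move(3) would end elsewhere — order is forced
t0: (2, 2) facing down
t=1 move(3) ⇒ (2, 0) facing down
t=2 turn(left) ⇒ (2, 0) facing right
t=3 turn(left) ⇒ (2, 0) facing up
no rival 3-sequence matches.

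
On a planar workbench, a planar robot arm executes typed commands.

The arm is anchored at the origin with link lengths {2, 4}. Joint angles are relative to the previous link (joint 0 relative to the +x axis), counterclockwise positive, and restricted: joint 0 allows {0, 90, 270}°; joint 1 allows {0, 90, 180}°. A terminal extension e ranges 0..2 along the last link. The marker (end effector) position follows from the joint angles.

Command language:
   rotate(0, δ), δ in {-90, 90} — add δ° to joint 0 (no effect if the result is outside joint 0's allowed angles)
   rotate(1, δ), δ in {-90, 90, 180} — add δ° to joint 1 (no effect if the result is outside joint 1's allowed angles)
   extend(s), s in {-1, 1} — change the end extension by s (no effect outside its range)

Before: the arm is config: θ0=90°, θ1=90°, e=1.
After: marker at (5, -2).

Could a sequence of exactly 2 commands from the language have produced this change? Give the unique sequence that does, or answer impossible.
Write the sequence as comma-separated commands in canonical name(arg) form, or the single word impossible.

rotate(0, -90), rotate(0, -90)

initial: config: θ0=90°, θ1=90°, e=1
t=1 rotate(0, -90) ⇒ config: θ0=0°, θ1=90°, e=1
t=2 rotate(0, -90) ⇒ config: θ0=270°, θ1=90°, e=1
no other 2-command option fits: unique.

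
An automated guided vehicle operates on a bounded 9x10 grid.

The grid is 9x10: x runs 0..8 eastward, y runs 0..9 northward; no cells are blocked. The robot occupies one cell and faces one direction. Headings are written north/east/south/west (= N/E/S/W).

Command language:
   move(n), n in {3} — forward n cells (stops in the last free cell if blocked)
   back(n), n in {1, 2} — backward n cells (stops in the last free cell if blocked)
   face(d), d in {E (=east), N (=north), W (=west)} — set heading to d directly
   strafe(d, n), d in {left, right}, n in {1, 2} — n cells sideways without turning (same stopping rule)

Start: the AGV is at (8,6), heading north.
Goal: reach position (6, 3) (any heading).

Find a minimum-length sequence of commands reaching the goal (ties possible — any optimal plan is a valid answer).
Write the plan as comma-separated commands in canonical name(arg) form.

strafe(left, 2), back(2), back(1)

t0: at (8,6), heading north
t=1 strafe(left, 2) ⇒ at (6,6), heading north
t=2 back(2) ⇒ at (6,4), heading north
t=3 back(1) ⇒ at (6,3), heading north
shorter routes all fall short; 3 is best.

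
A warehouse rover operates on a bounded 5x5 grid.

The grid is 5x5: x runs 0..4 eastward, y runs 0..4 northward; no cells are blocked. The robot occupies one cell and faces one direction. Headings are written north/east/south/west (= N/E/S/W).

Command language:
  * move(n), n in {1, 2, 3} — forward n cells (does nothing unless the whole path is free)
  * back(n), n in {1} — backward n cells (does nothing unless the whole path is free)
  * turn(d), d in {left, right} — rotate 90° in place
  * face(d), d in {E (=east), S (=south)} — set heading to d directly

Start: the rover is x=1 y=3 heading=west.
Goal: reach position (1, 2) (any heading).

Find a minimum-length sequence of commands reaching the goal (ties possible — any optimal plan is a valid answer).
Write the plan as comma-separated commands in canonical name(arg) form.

from: x=1 y=3 heading=west
t=1 face(S) ⇒ x=1 y=3 heading=south
t=2 move(1) ⇒ x=1 y=2 heading=south
minimal: 2 command(s), checked below 2.

face(S), move(1)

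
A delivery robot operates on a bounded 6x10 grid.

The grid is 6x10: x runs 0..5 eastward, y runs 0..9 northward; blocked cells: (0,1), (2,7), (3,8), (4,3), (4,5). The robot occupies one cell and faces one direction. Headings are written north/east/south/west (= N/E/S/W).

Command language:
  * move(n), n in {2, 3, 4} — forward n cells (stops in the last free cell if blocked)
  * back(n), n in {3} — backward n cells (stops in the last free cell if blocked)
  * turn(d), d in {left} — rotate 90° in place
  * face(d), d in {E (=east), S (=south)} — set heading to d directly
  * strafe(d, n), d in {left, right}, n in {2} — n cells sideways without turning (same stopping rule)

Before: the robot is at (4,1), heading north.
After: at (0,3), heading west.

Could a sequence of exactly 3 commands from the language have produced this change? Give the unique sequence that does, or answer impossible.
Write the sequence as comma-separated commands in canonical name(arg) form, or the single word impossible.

impossible

checked all 3-command options: none fits.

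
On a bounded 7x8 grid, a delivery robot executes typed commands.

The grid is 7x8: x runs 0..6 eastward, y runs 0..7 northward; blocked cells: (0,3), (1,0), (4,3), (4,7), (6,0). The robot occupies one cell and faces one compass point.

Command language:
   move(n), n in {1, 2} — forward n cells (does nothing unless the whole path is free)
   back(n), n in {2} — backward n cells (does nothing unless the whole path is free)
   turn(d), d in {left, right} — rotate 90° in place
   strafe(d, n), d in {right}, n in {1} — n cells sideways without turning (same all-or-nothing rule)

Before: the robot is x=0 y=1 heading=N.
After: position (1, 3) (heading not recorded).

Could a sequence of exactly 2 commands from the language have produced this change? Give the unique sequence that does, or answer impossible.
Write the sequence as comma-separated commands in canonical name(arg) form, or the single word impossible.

strafe(right, 1), move(2)

key: running move(2) before strafe(right, 1) would end elsewhere — order is forced
initial: x=0 y=1 heading=N
t=1 strafe(right, 1) ⇒ x=1 y=1 heading=N
t=2 move(2) ⇒ x=1 y=3 heading=N
all 36 alternatives checked — unique.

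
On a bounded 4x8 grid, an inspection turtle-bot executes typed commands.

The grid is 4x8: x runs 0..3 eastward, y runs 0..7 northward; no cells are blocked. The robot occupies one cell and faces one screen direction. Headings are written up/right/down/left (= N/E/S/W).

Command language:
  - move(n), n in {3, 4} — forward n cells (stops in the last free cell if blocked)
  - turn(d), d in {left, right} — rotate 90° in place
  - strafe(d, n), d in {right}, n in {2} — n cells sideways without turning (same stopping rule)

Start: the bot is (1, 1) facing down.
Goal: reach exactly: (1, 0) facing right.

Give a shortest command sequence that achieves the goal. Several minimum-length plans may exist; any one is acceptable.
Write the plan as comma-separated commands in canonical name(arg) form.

move(4), turn(left)

from: (1, 1) facing down
t=1 move(4) ⇒ (1, 0) facing down
t=2 turn(left) ⇒ (1, 0) facing right
minimal: 2 command(s), checked below 2.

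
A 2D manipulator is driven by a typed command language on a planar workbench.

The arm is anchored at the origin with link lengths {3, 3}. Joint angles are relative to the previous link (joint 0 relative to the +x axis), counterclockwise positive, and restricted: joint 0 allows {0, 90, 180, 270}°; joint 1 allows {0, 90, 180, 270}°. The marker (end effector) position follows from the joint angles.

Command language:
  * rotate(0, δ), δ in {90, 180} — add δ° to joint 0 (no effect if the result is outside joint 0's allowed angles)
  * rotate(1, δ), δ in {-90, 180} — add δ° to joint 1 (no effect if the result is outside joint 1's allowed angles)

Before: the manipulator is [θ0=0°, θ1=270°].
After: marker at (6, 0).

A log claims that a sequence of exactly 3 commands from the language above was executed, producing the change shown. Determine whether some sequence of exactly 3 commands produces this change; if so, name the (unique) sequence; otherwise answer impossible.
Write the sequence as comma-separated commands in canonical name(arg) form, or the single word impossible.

from: [θ0=0°, θ1=270°]
[1] after rotate(1, -90): [θ0=0°, θ1=180°]
[2] after rotate(1, -90): [θ0=0°, θ1=90°]
[3] after rotate(1, -90): [θ0=0°, θ1=0°]
all 64 alternatives checked — unique.

rotate(1, -90), rotate(1, -90), rotate(1, -90)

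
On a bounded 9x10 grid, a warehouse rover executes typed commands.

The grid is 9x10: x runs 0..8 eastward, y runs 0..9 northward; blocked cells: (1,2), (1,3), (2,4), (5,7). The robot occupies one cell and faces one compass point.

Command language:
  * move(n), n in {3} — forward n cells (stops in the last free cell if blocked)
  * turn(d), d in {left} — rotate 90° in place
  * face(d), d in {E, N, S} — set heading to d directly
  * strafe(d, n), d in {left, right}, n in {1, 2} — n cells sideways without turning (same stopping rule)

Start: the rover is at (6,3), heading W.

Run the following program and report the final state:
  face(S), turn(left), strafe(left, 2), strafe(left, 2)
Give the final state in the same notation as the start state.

t0: at (6,3), heading W
t=1 face(S) ⇒ at (6,3), heading S
t=2 turn(left) ⇒ at (6,3), heading E
t=3 strafe(left, 2) ⇒ at (6,5), heading E
t=4 strafe(left, 2) ⇒ at (6,7), heading E

at (6,7), heading E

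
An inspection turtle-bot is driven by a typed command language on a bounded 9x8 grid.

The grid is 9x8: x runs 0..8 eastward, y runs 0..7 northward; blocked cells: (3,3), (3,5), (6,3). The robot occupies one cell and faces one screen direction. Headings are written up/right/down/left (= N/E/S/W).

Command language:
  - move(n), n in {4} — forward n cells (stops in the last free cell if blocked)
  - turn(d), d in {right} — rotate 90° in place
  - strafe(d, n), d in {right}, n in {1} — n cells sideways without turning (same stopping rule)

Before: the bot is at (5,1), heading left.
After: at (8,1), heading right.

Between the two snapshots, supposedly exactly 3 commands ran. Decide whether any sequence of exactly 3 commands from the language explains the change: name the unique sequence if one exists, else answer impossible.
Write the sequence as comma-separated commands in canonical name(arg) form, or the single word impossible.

key: running move(4) before turn(right) would end elsewhere — order is forced
initial: at (5,1), heading left
t=1 turn(right) ⇒ at (5,1), heading up
t=2 turn(right) ⇒ at (5,1), heading right
t=3 move(4) ⇒ at (8,1), heading right
no other 3-command option fits: unique.

turn(right), turn(right), move(4)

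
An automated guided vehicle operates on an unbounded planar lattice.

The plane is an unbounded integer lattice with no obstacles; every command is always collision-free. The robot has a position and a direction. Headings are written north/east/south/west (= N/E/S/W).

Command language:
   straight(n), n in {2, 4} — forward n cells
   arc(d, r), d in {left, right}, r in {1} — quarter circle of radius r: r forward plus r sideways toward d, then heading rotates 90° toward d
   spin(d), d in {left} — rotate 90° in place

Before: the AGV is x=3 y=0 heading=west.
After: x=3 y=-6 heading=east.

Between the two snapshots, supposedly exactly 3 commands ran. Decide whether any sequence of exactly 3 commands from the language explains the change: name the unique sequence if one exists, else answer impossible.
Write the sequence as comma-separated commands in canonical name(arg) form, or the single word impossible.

key: cell and facing (now E) both changed — the 3 commands mix motion and turning
initial: x=3 y=0 heading=west
t=1 arc(left, 1) ⇒ x=2 y=-1 heading=south
t=2 straight(4) ⇒ x=2 y=-5 heading=south
t=3 arc(left, 1) ⇒ x=3 y=-6 heading=east
all 125 alternatives checked — unique.

arc(left, 1), straight(4), arc(left, 1)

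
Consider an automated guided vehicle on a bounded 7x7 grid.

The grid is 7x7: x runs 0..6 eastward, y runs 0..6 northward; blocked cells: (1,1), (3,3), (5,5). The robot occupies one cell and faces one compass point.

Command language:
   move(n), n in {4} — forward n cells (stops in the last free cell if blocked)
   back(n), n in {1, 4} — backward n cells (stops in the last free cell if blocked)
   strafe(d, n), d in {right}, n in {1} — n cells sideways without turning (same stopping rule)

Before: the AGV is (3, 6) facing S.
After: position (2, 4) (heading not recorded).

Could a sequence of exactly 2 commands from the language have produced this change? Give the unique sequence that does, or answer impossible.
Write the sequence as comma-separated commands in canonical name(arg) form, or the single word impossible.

move(4), strafe(right, 1)

key: order matters: swapping move(4) and strafe(right, 1) lands elsewhere
from: (3, 6) facing S
step 1 (move(4)): (3, 4) facing S
step 2 (strafe(right, 1)): (2, 4) facing S
all 16 alternatives checked — unique.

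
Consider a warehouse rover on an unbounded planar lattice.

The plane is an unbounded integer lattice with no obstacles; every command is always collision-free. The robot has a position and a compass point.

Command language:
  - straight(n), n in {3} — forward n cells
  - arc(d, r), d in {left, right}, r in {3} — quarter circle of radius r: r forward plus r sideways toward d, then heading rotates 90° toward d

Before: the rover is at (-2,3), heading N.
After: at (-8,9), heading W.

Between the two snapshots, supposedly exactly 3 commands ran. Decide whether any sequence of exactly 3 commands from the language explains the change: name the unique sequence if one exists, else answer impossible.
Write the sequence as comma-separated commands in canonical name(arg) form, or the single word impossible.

key: position moved to (-8,9) AND the heading swung to W — translation plus rotation needed
start: at (-2,3), heading N
t=1 straight(3) ⇒ at (-2,6), heading N
t=2 arc(left, 3) ⇒ at (-5,9), heading W
t=3 straight(3) ⇒ at (-8,9), heading W
all 27 alternatives checked — unique.

straight(3), arc(left, 3), straight(3)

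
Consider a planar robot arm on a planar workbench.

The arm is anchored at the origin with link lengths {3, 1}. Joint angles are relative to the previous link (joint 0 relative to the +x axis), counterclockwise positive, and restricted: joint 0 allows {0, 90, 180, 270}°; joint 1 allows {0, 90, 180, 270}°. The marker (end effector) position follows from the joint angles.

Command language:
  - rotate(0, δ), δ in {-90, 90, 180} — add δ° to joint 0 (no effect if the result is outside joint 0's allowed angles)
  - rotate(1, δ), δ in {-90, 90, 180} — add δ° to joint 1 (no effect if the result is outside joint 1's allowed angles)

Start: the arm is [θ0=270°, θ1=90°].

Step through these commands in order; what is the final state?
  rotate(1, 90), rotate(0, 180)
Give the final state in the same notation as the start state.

initial: [θ0=270°, θ1=90°]
t=1 rotate(1, 90) ⇒ [θ0=270°, θ1=180°]
t=2 rotate(0, 180) ⇒ [θ0=90°, θ1=180°]

[θ0=90°, θ1=180°]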